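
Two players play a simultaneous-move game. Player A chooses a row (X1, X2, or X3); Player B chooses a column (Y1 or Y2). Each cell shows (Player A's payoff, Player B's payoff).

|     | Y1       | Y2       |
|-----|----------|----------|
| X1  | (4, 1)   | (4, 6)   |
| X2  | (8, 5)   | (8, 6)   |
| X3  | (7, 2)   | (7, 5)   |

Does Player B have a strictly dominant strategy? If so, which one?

Y2

A strategy is strictly dominant if it gives Player B a strictly higher payoff than every other strategy, against every choice by the opponent.
Y2 strictly dominates: vs X1: 6 > 1; vs X2: 6 > 5; vs X3: 5 > 2.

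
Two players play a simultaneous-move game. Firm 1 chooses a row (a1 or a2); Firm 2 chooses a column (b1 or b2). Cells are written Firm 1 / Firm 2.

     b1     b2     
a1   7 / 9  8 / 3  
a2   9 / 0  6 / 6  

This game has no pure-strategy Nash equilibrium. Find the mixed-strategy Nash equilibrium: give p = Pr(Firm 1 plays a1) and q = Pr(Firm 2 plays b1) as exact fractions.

In a mixed NE each player is indifferent between their pure strategies, so the opponent's mix sets the indifference.
Firm 2 indifferent between b1 and b2: p·9 + (1−p)·0 = p·3 + (1−p)·6 ⟹ 0 + 9p = 6 + (-3)p ⟹ p = 1/2.
Firm 1 indifferent between a1 and a2: q·7 + (1−q)·8 = q·9 + (1−q)·6 ⟹ 8 + (-1)q = 6 + 3q ⟹ q = 1/2.

p = 1/2, q = 1/2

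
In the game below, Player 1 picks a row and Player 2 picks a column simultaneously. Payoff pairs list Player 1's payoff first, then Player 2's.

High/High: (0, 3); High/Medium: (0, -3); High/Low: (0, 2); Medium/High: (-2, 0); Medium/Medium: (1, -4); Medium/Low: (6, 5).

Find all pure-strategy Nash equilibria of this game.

Check mutual best responses: a cell is a NE iff neither player can gain by unilaterally deviating.
Player 1's best responses — vs High: High (payoff 0); vs Medium: Medium (payoff 1); vs Low: Medium (payoff 6).
Player 2's best responses — vs High: High (payoff 3); vs Medium: Low (payoff 5).
Mutual best responses occur at (High, High) and (Medium, Low); at each, neither player gains by switching.

(High, High) and (Medium, Low)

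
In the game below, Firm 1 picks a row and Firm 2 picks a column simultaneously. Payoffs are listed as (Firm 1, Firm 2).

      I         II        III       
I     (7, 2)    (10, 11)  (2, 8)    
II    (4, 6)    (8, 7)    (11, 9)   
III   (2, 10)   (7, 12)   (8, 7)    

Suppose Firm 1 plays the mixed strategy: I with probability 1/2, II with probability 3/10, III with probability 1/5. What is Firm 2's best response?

Compute Firm 2's expected payoff from each pure strategy against the given mix.
I: (1/2)·2 + (3/10)·6 + (1/5)·10 = 24/5
II: (1/2)·11 + (3/10)·7 + (1/5)·12 = 10
III: (1/2)·8 + (3/10)·9 + (1/5)·7 = 81/10
Highest expected payoff is 10, from II.

II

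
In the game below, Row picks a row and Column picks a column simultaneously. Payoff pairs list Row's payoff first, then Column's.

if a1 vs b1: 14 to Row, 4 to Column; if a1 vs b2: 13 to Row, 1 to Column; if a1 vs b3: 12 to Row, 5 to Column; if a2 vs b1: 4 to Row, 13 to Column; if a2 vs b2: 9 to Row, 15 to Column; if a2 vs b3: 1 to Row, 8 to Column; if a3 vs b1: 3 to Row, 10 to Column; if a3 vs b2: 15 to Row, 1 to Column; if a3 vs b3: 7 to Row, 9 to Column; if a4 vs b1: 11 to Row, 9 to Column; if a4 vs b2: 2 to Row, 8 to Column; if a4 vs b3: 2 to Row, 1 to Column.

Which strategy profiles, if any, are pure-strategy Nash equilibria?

(a1, b3)

Find each player's best response to every opponent strategy; NE are the intersections.
Row's best responses — vs b1: a1 (payoff 14); vs b2: a3 (payoff 15); vs b3: a1 (payoff 12).
Column's best responses — vs a1: b3 (payoff 5); vs a2: b2 (payoff 15); vs a3: b1 (payoff 10); vs a4: b1 (payoff 9).
The only mutual best response is (a1, b3); neither player gains by switching there.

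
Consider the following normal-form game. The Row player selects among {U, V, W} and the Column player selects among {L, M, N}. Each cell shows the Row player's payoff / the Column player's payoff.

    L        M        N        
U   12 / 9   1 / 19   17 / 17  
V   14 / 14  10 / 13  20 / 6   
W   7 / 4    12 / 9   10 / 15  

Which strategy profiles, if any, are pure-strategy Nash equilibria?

(V, L)

A profile is a Nash equilibrium when each player is best-responding to the other.
The Row player's best responses — vs L: V (payoff 14); vs M: W (payoff 12); vs N: V (payoff 20).
The Column player's best responses — vs U: M (payoff 19); vs V: L (payoff 14); vs W: N (payoff 15).
The only mutual best response is (V, L); neither player gains by switching there.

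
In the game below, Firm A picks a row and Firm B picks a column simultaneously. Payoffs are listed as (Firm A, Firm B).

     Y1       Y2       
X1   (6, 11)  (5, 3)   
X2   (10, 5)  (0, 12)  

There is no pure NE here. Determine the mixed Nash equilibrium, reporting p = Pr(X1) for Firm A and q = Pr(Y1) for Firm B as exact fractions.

In a mixed NE each player is indifferent between their pure strategies, so the opponent's mix sets the indifference.
Firm B indifferent between Y1 and Y2: p·11 + (1−p)·5 = p·3 + (1−p)·12 ⟹ 5 + 6p = 12 + (-9)p ⟹ p = 7/15.
Firm A indifferent between X1 and X2: q·6 + (1−q)·5 = q·10 + (1−q)·0 ⟹ 5 + 1q = 0 + 10q ⟹ q = 5/9.

p = 7/15, q = 5/9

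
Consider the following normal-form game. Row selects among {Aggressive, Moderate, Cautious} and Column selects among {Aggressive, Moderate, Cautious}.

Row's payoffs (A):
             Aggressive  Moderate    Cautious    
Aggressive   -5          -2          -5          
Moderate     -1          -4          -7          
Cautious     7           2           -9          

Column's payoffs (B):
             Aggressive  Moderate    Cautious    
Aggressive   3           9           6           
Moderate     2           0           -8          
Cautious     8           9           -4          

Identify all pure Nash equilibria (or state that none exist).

(Cautious, Moderate)

Check mutual best responses: a cell is a NE iff neither player can gain by unilaterally deviating.
Row's best responses — vs Aggressive: Cautious (payoff 7); vs Moderate: Cautious (payoff 2); vs Cautious: Aggressive (payoff -5).
Column's best responses — vs Aggressive: Moderate (payoff 9); vs Moderate: Aggressive (payoff 2); vs Cautious: Moderate (payoff 9).
The only mutual best response is (Cautious, Moderate); neither player gains by switching there.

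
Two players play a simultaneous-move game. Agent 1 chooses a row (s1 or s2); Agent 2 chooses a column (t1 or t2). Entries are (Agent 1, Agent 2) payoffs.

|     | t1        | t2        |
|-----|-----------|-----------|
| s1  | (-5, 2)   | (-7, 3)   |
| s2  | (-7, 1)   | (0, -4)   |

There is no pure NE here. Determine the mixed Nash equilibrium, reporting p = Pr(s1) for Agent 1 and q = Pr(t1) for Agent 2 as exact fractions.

Each player's mixing probability is pinned down by making the *other* player indifferent.
Agent 2 indifferent between t1 and t2: p·2 + (1−p)·1 = p·3 + (1−p)·(-4) ⟹ 1 + 1p = (-4) + 7p ⟹ p = 5/6.
Agent 1 indifferent between s1 and s2: q·(-5) + (1−q)·(-7) = q·(-7) + (1−q)·0 ⟹ (-7) + 2q = 0 + (-7)q ⟹ q = 7/9.

p = 5/6, q = 7/9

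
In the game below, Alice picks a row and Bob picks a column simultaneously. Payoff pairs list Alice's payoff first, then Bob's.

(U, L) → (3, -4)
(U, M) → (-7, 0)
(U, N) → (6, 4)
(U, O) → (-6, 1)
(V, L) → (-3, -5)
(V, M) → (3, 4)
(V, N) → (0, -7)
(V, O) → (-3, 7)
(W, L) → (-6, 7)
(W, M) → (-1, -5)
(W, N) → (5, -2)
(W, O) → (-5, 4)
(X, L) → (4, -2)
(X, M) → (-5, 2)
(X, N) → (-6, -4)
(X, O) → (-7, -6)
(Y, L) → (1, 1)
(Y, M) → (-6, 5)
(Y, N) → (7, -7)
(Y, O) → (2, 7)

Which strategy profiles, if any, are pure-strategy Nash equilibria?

Find each player's best response to every opponent strategy; NE are the intersections.
Alice's best responses — vs L: X (payoff 4); vs M: V (payoff 3); vs N: Y (payoff 7); vs O: Y (payoff 2).
Bob's best responses — vs U: N (payoff 4); vs V: O (payoff 7); vs W: L (payoff 7); vs X: M (payoff 2); vs Y: O (payoff 7).
The only mutual best response is (Y, O); neither player gains by switching there.

(Y, O)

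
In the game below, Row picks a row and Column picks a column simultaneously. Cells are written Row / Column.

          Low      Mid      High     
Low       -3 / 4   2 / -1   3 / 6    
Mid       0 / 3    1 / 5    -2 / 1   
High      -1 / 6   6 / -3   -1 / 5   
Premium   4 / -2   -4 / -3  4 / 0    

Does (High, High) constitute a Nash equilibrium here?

Holding Column at High: Row gets -1 from High but could get 4 by switching to Premium. Row has a profitable deviation.

No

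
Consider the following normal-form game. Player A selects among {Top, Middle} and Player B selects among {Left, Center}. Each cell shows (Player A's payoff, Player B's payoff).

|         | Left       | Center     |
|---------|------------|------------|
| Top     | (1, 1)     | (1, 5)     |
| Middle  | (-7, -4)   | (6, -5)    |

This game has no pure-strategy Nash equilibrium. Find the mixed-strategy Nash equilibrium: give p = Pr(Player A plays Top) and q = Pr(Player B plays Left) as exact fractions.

p = 1/5, q = 5/13

Each player's mixing probability is pinned down by making the *other* player indifferent.
Player B indifferent between Left and Center: p·1 + (1−p)·(-4) = p·5 + (1−p)·(-5) ⟹ (-4) + 5p = (-5) + 10p ⟹ p = 1/5.
Player A indifferent between Top and Middle: q·1 + (1−q)·1 = q·(-7) + (1−q)·6 ⟹ 1 + 0q = 6 + (-13)q ⟹ q = 5/13.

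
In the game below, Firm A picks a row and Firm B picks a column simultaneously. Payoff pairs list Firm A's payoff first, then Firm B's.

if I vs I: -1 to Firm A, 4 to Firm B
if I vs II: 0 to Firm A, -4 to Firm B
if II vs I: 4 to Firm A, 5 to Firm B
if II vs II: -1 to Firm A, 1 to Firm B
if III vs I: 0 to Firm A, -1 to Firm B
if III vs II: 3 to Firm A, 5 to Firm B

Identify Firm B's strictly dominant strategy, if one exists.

None

Check whether one of Firm B's strategies beats all alternatives regardless of what the opponent does.
I is not dominant: against III, II gives 5 > -1.
II is not dominant: against I, I gives 4 > -4.
No single strategy is best against every opponent action.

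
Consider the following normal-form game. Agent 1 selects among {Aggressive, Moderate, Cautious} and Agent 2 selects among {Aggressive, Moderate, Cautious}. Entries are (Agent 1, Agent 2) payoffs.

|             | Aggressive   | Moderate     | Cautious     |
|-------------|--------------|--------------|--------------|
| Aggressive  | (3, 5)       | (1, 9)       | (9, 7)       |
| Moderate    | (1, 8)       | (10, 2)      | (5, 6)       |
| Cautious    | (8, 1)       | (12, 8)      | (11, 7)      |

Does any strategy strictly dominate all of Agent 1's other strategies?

Check whether one of Agent 1's strategies beats all alternatives regardless of what the opponent does.
Cautious strictly dominates: vs Aggressive: 8 > each of {3, 1}; vs Moderate: 12 > each of {1, 10}; vs Cautious: 11 > each of {9, 5}.

Cautious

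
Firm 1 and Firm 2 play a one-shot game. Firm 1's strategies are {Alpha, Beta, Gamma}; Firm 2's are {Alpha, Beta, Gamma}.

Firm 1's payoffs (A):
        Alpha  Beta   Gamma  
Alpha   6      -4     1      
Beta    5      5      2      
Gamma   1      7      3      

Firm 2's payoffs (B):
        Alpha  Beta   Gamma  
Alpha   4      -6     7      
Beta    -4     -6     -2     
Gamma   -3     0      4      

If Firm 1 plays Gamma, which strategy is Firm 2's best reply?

With Firm 1 fixed at Gamma, Firm 2's payoffs are: Alpha → -3, Beta → 0, Gamma → 4.
The maximum is 4, achieved by Gamma.

Gamma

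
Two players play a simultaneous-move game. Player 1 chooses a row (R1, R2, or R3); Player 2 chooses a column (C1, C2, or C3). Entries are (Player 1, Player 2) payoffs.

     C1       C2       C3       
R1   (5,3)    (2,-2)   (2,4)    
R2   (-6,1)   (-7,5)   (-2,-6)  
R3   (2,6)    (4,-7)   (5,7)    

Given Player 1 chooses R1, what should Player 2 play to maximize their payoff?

C3

With Player 1 fixed at R1, Player 2's payoffs are: C1 → 3, C2 → -2, C3 → 4.
The maximum is 4, achieved by C3.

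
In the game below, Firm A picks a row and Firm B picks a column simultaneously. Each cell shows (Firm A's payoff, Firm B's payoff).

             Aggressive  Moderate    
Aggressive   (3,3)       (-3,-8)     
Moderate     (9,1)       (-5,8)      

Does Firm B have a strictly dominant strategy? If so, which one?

A strategy is strictly dominant if it gives Firm B a strictly higher payoff than every other strategy, against every choice by the opponent.
Aggressive is not dominant: against Moderate, Moderate gives 8 > 1.
Moderate is not dominant: against Aggressive, Aggressive gives 3 > -8.
No single strategy is best against every opponent action.

No strictly dominant strategy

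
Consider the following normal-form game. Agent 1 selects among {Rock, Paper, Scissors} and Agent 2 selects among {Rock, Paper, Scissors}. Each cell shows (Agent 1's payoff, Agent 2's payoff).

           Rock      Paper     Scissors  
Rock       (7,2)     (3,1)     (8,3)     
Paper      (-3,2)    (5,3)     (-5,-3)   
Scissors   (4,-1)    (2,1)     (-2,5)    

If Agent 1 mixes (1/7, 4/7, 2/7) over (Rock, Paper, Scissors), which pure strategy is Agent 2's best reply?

Paper

Compute Agent 2's expected payoff from each pure strategy against the given mix.
Rock: (1/7)·2 + (4/7)·2 + (2/7)·(-1) = 8/7
Paper: (1/7)·1 + (4/7)·3 + (2/7)·1 = 15/7
Scissors: (1/7)·3 + (4/7)·(-3) + (2/7)·5 = 1/7
Highest expected payoff is 15/7, from Paper.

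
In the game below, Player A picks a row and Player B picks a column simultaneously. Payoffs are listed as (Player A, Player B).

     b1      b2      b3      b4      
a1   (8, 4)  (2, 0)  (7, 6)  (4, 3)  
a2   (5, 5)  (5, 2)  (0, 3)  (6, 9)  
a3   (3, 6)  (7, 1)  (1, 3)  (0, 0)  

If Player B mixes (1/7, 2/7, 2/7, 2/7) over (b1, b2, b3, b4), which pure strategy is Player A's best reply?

Player A's best reply maximizes expected payoff against the mix.
a1: (1/7)·8 + (2/7)·2 + (2/7)·7 + (2/7)·4 = 34/7
a2: (1/7)·5 + (2/7)·5 + (2/7)·0 + (2/7)·6 = 27/7
a3: (1/7)·3 + (2/7)·7 + (2/7)·1 + (2/7)·0 = 19/7
Highest expected payoff is 34/7, from a1.

a1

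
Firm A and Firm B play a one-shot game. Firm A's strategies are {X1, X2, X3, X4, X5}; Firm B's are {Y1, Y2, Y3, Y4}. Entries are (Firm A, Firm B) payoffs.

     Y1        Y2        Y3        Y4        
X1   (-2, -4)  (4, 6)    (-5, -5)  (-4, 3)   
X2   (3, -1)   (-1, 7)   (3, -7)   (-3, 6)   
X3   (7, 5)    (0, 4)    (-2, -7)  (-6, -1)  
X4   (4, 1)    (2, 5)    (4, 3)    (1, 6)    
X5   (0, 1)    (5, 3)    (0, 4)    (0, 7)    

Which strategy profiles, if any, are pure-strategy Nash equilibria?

Check mutual best responses: a cell is a NE iff neither player can gain by unilaterally deviating.
Firm A's best responses — vs Y1: X3 (payoff 7); vs Y2: X5 (payoff 5); vs Y3: X4 (payoff 4); vs Y4: X4 (payoff 1).
Firm B's best responses — vs X1: Y2 (payoff 6); vs X2: Y2 (payoff 7); vs X3: Y1 (payoff 5); vs X4: Y4 (payoff 6); vs X5: Y4 (payoff 7).
Mutual best responses occur at (X3, Y1) and (X4, Y4); at each, neither player gains by switching.

(X3, Y1) and (X4, Y4)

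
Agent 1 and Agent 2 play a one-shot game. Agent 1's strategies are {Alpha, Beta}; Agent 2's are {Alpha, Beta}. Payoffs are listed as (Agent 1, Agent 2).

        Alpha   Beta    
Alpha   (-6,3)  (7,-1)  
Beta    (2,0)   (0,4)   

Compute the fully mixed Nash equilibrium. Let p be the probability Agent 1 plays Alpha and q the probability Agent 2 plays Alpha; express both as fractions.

Each player's mixing probability is pinned down by making the *other* player indifferent.
Agent 2 indifferent between Alpha and Beta: p·3 + (1−p)·0 = p·(-1) + (1−p)·4 ⟹ 0 + 3p = 4 + (-5)p ⟹ p = 1/2.
Agent 1 indifferent between Alpha and Beta: q·(-6) + (1−q)·7 = q·2 + (1−q)·0 ⟹ 7 + (-13)q = 0 + 2q ⟹ q = 7/15.

p = 1/2, q = 7/15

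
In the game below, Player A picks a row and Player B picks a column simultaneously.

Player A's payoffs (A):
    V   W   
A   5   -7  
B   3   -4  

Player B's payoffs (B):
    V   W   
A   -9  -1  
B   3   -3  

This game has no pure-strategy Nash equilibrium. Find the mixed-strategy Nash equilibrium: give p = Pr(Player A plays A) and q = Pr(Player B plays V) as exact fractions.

p = 3/7, q = 3/5

In a mixed NE each player is indifferent between their pure strategies, so the opponent's mix sets the indifference.
Player B indifferent between V and W: p·(-9) + (1−p)·3 = p·(-1) + (1−p)·(-3) ⟹ 3 + (-12)p = (-3) + 2p ⟹ p = 3/7.
Player A indifferent between A and B: q·5 + (1−q)·(-7) = q·3 + (1−q)·(-4) ⟹ (-7) + 12q = (-4) + 7q ⟹ q = 3/5.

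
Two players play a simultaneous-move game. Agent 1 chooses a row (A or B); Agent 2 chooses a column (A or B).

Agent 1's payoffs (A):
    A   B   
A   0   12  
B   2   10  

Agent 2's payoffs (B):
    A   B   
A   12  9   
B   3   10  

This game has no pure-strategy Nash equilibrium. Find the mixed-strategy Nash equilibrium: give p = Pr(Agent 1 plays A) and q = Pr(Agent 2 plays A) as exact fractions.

In a mixed NE each player is indifferent between their pure strategies, so the opponent's mix sets the indifference.
Agent 2 indifferent between A and B: p·12 + (1−p)·3 = p·9 + (1−p)·10 ⟹ 3 + 9p = 10 + (-1)p ⟹ p = 7/10.
Agent 1 indifferent between A and B: q·0 + (1−q)·12 = q·2 + (1−q)·10 ⟹ 12 + (-12)q = 10 + (-8)q ⟹ q = 1/2.

p = 7/10, q = 1/2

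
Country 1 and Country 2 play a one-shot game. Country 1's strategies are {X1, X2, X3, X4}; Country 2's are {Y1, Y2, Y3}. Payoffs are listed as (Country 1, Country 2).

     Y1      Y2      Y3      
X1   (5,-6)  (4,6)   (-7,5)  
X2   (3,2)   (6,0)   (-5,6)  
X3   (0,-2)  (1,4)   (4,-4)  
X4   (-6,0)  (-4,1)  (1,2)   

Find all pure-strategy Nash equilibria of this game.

A profile is a Nash equilibrium when each player is best-responding to the other.
Country 1's best responses — vs Y1: X1 (payoff 5); vs Y2: X2 (payoff 6); vs Y3: X3 (payoff 4).
Country 2's best responses — vs X1: Y2 (payoff 6); vs X2: Y3 (payoff 6); vs X3: Y2 (payoff 4); vs X4: Y3 (payoff 2).
No cell has both players best-responding. For instance, Country 1's best reply to Y2 is X2, but against X2 Country 2 prefers Y3 over Y2.

There is no pure-strategy Nash equilibrium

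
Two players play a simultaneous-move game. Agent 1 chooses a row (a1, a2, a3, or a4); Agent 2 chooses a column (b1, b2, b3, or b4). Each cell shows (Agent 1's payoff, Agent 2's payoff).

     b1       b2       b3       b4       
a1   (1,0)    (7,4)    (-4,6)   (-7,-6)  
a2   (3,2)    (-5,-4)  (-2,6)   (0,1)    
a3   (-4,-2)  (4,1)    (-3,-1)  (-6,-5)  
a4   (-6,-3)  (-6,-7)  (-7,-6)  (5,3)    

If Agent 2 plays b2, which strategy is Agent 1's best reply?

a1

With Agent 2 fixed at b2, Agent 1's payoffs are: a1 → 7, a2 → -5, a3 → 4, a4 → -6.
The maximum is 7, achieved by a1.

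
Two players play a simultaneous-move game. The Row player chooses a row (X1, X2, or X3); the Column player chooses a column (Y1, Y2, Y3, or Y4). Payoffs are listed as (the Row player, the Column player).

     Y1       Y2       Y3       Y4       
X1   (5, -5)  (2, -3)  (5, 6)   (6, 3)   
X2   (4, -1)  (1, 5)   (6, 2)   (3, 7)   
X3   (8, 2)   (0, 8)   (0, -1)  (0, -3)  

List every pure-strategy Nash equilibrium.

No pure-strategy Nash equilibrium

A profile is a Nash equilibrium when each player is best-responding to the other.
The Row player's best responses — vs Y1: X3 (payoff 8); vs Y2: X1 (payoff 2); vs Y3: X2 (payoff 6); vs Y4: X1 (payoff 6).
The Column player's best responses — vs X1: Y3 (payoff 6); vs X2: Y4 (payoff 7); vs X3: Y2 (payoff 8).
No cell has both players best-responding. For instance, the Row player's best reply to Y4 is X1, but against X1 the Column player prefers Y3 over Y4.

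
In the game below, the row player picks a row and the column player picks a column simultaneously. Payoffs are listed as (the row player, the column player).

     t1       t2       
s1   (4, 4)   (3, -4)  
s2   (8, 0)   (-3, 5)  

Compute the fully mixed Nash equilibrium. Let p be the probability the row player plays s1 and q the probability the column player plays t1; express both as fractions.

In a mixed NE each player is indifferent between their pure strategies, so the opponent's mix sets the indifference.
The column player indifferent between t1 and t2: p·4 + (1−p)·0 = p·(-4) + (1−p)·5 ⟹ 0 + 4p = 5 + (-9)p ⟹ p = 5/13.
The row player indifferent between s1 and s2: q·4 + (1−q)·3 = q·8 + (1−q)·(-3) ⟹ 3 + 1q = (-3) + 11q ⟹ q = 3/5.

p = 5/13, q = 3/5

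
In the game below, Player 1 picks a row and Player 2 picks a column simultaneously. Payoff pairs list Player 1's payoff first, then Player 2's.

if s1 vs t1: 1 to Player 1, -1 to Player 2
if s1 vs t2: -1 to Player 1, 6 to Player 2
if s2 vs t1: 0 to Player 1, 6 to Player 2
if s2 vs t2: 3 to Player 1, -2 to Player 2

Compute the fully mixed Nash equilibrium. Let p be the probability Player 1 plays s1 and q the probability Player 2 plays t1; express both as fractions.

In a mixed NE each player is indifferent between their pure strategies, so the opponent's mix sets the indifference.
Player 2 indifferent between t1 and t2: p·(-1) + (1−p)·6 = p·6 + (1−p)·(-2) ⟹ 6 + (-7)p = (-2) + 8p ⟹ p = 8/15.
Player 1 indifferent between s1 and s2: q·1 + (1−q)·(-1) = q·0 + (1−q)·3 ⟹ (-1) + 2q = 3 + (-3)q ⟹ q = 4/5.

p = 8/15, q = 4/5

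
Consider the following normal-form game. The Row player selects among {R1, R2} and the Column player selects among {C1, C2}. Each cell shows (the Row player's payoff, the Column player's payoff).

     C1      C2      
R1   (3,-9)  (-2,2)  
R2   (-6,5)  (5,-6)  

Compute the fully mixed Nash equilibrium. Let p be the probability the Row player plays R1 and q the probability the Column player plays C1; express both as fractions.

p = 1/2, q = 7/16

Each player's mixing probability is pinned down by making the *other* player indifferent.
The Column player indifferent between C1 and C2: p·(-9) + (1−p)·5 = p·2 + (1−p)·(-6) ⟹ 5 + (-14)p = (-6) + 8p ⟹ p = 1/2.
The Row player indifferent between R1 and R2: q·3 + (1−q)·(-2) = q·(-6) + (1−q)·5 ⟹ (-2) + 5q = 5 + (-11)q ⟹ q = 7/16.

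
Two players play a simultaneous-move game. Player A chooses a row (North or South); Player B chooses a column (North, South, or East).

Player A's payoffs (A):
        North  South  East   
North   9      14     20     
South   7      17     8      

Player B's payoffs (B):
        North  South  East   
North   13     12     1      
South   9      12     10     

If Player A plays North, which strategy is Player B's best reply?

With Player A fixed at North, Player B's payoffs are: North → 13, South → 12, East → 1.
The maximum is 13, achieved by North.

North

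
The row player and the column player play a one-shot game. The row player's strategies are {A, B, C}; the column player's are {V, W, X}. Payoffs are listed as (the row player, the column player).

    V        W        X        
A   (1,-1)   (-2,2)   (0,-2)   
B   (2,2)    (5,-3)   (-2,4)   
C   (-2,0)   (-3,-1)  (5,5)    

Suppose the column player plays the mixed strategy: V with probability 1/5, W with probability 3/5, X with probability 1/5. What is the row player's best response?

B

Compute the row player's expected payoff from each pure strategy against the given mix.
A: (1/5)·1 + (3/5)·(-2) + (1/5)·0 = -1
B: (1/5)·2 + (3/5)·5 + (1/5)·(-2) = 3
C: (1/5)·(-2) + (3/5)·(-3) + (1/5)·5 = -6/5
Highest expected payoff is 3, from B.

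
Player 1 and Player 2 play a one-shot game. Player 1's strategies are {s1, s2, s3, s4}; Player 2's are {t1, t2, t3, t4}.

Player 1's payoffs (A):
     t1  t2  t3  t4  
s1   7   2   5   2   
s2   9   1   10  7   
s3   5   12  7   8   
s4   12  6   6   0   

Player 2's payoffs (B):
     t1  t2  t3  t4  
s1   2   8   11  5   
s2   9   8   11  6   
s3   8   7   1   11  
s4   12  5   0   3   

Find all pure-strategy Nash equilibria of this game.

A profile is a Nash equilibrium when each player is best-responding to the other.
Player 1's best responses — vs t1: s4 (payoff 12); vs t2: s3 (payoff 12); vs t3: s2 (payoff 10); vs t4: s3 (payoff 8).
Player 2's best responses — vs s1: t3 (payoff 11); vs s2: t3 (payoff 11); vs s3: t4 (payoff 11); vs s4: t1 (payoff 12).
Mutual best responses occur at (s2, t3), (s3, t4), and (s4, t1); at each, neither player gains by switching.

(s2, t3), (s3, t4), and (s4, t1)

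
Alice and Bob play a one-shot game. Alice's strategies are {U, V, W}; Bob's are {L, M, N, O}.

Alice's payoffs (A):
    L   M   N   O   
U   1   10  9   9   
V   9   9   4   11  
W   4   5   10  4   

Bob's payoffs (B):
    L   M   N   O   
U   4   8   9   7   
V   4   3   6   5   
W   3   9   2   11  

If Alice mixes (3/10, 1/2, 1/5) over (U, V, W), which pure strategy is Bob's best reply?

O

Bob's best reply maximizes expected payoff against the mix.
L: (3/10)·4 + (1/2)·4 + (1/5)·3 = 19/5
M: (3/10)·8 + (1/2)·3 + (1/5)·9 = 57/10
N: (3/10)·9 + (1/2)·6 + (1/5)·2 = 61/10
O: (3/10)·7 + (1/2)·5 + (1/5)·11 = 34/5
Highest expected payoff is 34/5, from O.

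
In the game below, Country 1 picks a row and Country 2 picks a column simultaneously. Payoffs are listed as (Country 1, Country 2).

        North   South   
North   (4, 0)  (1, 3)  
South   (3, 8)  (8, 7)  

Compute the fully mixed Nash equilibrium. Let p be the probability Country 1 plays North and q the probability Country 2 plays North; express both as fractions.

p = 1/4, q = 7/8

Each player's mixing probability is pinned down by making the *other* player indifferent.
Country 2 indifferent between North and South: p·0 + (1−p)·8 = p·3 + (1−p)·7 ⟹ 8 + (-8)p = 7 + (-4)p ⟹ p = 1/4.
Country 1 indifferent between North and South: q·4 + (1−q)·1 = q·3 + (1−q)·8 ⟹ 1 + 3q = 8 + (-5)q ⟹ q = 7/8.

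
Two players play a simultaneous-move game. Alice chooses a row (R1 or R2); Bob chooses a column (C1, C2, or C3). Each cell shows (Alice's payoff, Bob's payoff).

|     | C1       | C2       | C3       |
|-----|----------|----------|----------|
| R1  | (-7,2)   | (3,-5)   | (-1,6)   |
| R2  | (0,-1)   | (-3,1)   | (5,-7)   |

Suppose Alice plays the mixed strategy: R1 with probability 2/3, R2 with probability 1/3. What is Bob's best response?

C3

Compute Bob's expected payoff from each pure strategy against the given mix.
C1: (2/3)·2 + (1/3)·(-1) = 1
C2: (2/3)·(-5) + (1/3)·1 = -3
C3: (2/3)·6 + (1/3)·(-7) = 5/3
Highest expected payoff is 5/3, from C3.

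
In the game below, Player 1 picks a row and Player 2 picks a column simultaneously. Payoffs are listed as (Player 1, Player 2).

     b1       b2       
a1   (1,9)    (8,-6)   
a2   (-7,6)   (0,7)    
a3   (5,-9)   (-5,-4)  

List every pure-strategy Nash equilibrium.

Find each player's best response to every opponent strategy; NE are the intersections.
Player 1's best responses — vs b1: a3 (payoff 5); vs b2: a1 (payoff 8).
Player 2's best responses — vs a1: b1 (payoff 9); vs a2: b2 (payoff 7); vs a3: b2 (payoff -4).
No cell has both players best-responding. For instance, Player 1's best reply to b1 is a3, but against a3 Player 2 prefers b2 over b1.

None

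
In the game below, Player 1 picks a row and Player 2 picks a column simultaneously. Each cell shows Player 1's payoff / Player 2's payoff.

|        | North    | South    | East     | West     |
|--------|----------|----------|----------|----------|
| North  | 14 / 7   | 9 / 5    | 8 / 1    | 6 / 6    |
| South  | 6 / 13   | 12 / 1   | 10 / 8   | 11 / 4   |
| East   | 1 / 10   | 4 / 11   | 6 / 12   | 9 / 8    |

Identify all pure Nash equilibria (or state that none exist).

(North, North)

A profile is a Nash equilibrium when each player is best-responding to the other.
Player 1's best responses — vs North: North (payoff 14); vs South: South (payoff 12); vs East: South (payoff 10); vs West: South (payoff 11).
Player 2's best responses — vs North: North (payoff 7); vs South: North (payoff 13); vs East: East (payoff 12).
The only mutual best response is (North, North); neither player gains by switching there.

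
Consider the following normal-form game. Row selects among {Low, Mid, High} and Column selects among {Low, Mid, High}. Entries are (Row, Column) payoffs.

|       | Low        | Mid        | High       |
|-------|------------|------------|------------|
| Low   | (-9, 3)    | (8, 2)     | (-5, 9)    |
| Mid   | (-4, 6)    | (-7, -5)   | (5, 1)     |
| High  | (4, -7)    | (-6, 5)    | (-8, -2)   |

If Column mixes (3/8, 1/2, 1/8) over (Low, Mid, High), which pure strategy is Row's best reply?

Compute Row's expected payoff from each pure strategy against the given mix.
Low: (3/8)·(-9) + (1/2)·8 + (1/8)·(-5) = 0
Mid: (3/8)·(-4) + (1/2)·(-7) + (1/8)·5 = -35/8
High: (3/8)·4 + (1/2)·(-6) + (1/8)·(-8) = -5/2
Highest expected payoff is 0, from Low.

Low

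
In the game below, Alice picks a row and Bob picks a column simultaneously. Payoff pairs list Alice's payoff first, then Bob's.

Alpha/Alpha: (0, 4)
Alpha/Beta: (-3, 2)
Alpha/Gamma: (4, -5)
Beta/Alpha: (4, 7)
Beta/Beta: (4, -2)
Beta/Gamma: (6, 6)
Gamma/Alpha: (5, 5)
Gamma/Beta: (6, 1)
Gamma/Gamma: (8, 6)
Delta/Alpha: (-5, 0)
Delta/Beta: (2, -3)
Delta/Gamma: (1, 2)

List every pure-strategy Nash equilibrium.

Check mutual best responses: a cell is a NE iff neither player can gain by unilaterally deviating.
Alice's best responses — vs Alpha: Gamma (payoff 5); vs Beta: Gamma (payoff 6); vs Gamma: Gamma (payoff 8).
Bob's best responses — vs Alpha: Alpha (payoff 4); vs Beta: Alpha (payoff 7); vs Gamma: Gamma (payoff 6); vs Delta: Gamma (payoff 2).
The only mutual best response is (Gamma, Gamma); neither player gains by switching there.

(Gamma, Gamma)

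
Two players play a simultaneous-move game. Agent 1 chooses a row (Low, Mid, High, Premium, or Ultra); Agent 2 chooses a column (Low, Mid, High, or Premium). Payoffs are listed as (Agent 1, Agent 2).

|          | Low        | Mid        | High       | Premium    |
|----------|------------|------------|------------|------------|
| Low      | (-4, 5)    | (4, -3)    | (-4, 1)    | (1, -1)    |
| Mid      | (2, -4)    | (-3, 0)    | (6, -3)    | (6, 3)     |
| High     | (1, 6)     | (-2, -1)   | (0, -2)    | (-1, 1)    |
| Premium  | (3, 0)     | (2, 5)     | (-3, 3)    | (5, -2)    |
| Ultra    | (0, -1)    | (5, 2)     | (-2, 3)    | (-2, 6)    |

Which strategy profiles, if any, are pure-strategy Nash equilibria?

Check mutual best responses: a cell is a NE iff neither player can gain by unilaterally deviating.
Agent 1's best responses — vs Low: Premium (payoff 3); vs Mid: Ultra (payoff 5); vs High: Mid (payoff 6); vs Premium: Mid (payoff 6).
Agent 2's best responses — vs Low: Low (payoff 5); vs Mid: Premium (payoff 3); vs High: Low (payoff 6); vs Premium: Mid (payoff 5); vs Ultra: Premium (payoff 6).
The only mutual best response is (Mid, Premium); neither player gains by switching there.

(Mid, Premium)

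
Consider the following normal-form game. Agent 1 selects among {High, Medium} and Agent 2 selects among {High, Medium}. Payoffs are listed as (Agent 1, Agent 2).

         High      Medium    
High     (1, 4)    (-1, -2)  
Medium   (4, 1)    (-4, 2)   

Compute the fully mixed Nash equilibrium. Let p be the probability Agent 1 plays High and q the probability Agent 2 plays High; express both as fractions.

Each player's mixing probability is pinned down by making the *other* player indifferent.
Agent 2 indifferent between High and Medium: p·4 + (1−p)·1 = p·(-2) + (1−p)·2 ⟹ 1 + 3p = 2 + (-4)p ⟹ p = 1/7.
Agent 1 indifferent between High and Medium: q·1 + (1−q)·(-1) = q·4 + (1−q)·(-4) ⟹ (-1) + 2q = (-4) + 8q ⟹ q = 1/2.

p = 1/7, q = 1/2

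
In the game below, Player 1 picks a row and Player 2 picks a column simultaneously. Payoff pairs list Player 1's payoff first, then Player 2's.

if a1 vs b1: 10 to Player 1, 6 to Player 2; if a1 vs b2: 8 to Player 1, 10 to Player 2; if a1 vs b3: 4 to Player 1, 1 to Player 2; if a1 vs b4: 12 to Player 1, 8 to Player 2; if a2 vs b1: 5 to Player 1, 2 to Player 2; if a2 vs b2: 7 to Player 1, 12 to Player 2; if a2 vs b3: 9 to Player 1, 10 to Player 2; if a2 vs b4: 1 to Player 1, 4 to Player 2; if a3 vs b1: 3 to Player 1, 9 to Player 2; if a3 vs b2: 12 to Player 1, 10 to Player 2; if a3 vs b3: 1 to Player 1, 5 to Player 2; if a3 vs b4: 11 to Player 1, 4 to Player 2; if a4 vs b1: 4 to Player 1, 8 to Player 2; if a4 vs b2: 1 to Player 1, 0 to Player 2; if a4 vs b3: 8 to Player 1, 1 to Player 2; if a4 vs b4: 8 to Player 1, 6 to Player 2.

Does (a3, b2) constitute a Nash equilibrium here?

Holding Player 2 at b2: Player 1 gets 12 from a3, versus 8 from a1, 7 from a2, 1 from a4. No profitable deviation for Player 1.
Holding Player 1 at a3: Player 2 gets 10 from b2, versus 9 from b1, 5 from b3, 4 from b4. No profitable deviation for Player 2 either.

Yes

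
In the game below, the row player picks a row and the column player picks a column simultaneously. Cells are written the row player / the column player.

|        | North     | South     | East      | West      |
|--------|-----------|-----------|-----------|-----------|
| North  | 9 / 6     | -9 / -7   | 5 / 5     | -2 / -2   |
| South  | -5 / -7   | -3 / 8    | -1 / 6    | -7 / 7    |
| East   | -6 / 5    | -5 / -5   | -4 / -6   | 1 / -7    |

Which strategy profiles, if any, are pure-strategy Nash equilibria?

Find each player's best response to every opponent strategy; NE are the intersections.
The row player's best responses — vs North: North (payoff 9); vs South: South (payoff -3); vs East: North (payoff 5); vs West: East (payoff 1).
The column player's best responses — vs North: North (payoff 6); vs South: South (payoff 8); vs East: North (payoff 5).
Mutual best responses occur at (North, North) and (South, South); at each, neither player gains by switching.

(North, North) and (South, South)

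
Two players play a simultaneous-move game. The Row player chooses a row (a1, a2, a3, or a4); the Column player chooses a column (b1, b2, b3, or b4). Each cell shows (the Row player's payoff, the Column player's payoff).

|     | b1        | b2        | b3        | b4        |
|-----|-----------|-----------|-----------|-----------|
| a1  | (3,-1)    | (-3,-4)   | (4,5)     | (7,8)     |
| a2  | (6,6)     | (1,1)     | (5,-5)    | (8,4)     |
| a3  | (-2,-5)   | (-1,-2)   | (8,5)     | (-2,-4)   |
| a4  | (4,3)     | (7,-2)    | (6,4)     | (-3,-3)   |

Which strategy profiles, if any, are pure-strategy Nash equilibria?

Find each player's best response to every opponent strategy; NE are the intersections.
The Row player's best responses — vs b1: a2 (payoff 6); vs b2: a4 (payoff 7); vs b3: a3 (payoff 8); vs b4: a2 (payoff 8).
The Column player's best responses — vs a1: b4 (payoff 8); vs a2: b1 (payoff 6); vs a3: b3 (payoff 5); vs a4: b3 (payoff 4).
Mutual best responses occur at (a2, b1) and (a3, b3); at each, neither player gains by switching.

(a2, b1) and (a3, b3)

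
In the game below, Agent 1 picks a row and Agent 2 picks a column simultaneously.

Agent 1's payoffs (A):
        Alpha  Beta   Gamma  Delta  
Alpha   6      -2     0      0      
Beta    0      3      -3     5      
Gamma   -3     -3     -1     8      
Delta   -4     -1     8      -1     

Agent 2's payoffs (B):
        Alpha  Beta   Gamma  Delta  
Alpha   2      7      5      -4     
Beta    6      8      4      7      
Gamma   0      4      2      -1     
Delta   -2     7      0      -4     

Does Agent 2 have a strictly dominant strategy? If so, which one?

Beta

Check whether one of Agent 2's strategies beats all alternatives regardless of what the opponent does.
Beta strictly dominates: vs Alpha: 7 > each of {2, 5, -4}; vs Beta: 8 > each of {6, 4, 7}; vs Gamma: 4 > each of {0, 2, -1}; vs Delta: 7 > each of {-2, 0, -4}.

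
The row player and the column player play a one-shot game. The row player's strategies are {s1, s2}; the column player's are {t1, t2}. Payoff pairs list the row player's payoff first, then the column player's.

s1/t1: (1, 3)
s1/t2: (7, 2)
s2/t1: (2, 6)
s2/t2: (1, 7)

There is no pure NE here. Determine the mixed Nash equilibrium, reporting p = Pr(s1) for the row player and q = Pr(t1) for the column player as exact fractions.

p = 1/2, q = 6/7

In a mixed NE each player is indifferent between their pure strategies, so the opponent's mix sets the indifference.
The column player indifferent between t1 and t2: p·3 + (1−p)·6 = p·2 + (1−p)·7 ⟹ 6 + (-3)p = 7 + (-5)p ⟹ p = 1/2.
The row player indifferent between s1 and s2: q·1 + (1−q)·7 = q·2 + (1−q)·1 ⟹ 7 + (-6)q = 1 + 1q ⟹ q = 6/7.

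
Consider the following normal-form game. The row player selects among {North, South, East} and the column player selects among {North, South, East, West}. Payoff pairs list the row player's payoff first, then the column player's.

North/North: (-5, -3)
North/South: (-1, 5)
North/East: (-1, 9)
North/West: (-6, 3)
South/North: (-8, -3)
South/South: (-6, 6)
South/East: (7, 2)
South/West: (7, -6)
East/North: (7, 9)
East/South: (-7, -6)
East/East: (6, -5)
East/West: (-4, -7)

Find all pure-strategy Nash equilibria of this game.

Check mutual best responses: a cell is a NE iff neither player can gain by unilaterally deviating.
The row player's best responses — vs North: East (payoff 7); vs South: North (payoff -1); vs East: South (payoff 7); vs West: South (payoff 7).
The column player's best responses — vs North: East (payoff 9); vs South: South (payoff 6); vs East: North (payoff 9).
The only mutual best response is (East, North); neither player gains by switching there.

(East, North)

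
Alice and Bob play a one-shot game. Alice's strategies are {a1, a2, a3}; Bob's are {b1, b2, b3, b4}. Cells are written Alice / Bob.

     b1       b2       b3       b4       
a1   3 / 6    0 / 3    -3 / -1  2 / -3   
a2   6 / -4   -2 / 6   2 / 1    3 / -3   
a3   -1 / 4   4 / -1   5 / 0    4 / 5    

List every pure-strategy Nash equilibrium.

(a3, b4)

Check mutual best responses: a cell is a NE iff neither player can gain by unilaterally deviating.
Alice's best responses — vs b1: a2 (payoff 6); vs b2: a3 (payoff 4); vs b3: a3 (payoff 5); vs b4: a3 (payoff 4).
Bob's best responses — vs a1: b1 (payoff 6); vs a2: b2 (payoff 6); vs a3: b4 (payoff 5).
The only mutual best response is (a3, b4); neither player gains by switching there.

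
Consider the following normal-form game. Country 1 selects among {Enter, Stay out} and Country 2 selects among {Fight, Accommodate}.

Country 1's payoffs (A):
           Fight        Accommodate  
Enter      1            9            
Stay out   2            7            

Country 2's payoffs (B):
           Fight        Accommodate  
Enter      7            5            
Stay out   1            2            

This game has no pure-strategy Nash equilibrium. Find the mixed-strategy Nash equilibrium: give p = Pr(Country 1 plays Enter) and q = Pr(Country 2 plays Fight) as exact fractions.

p = 1/3, q = 2/3

Each player's mixing probability is pinned down by making the *other* player indifferent.
Country 2 indifferent between Fight and Accommodate: p·7 + (1−p)·1 = p·5 + (1−p)·2 ⟹ 1 + 6p = 2 + 3p ⟹ p = 1/3.
Country 1 indifferent between Enter and Stay out: q·1 + (1−q)·9 = q·2 + (1−q)·7 ⟹ 9 + (-8)q = 7 + (-5)q ⟹ q = 2/3.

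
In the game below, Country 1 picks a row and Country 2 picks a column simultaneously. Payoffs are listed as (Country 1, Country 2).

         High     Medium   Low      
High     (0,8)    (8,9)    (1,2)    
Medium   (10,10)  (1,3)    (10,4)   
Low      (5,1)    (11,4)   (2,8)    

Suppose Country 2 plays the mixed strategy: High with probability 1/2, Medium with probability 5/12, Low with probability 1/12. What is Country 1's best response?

Low

Compute Country 1's expected payoff from each pure strategy against the given mix.
High: (1/2)·0 + (5/12)·8 + (1/12)·1 = 41/12
Medium: (1/2)·10 + (5/12)·1 + (1/12)·10 = 25/4
Low: (1/2)·5 + (5/12)·11 + (1/12)·2 = 29/4
Highest expected payoff is 29/4, from Low.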